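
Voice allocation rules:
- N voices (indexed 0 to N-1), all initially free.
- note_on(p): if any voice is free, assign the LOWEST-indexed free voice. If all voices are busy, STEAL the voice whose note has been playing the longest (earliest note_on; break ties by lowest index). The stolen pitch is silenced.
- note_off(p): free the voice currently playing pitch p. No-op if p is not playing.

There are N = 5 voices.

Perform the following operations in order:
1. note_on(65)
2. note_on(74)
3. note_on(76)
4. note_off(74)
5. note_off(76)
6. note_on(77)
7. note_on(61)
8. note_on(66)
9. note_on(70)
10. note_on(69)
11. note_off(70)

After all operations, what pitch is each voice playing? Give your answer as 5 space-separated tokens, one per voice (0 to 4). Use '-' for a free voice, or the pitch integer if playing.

Op 1: note_on(65): voice 0 is free -> assigned | voices=[65 - - - -]
Op 2: note_on(74): voice 1 is free -> assigned | voices=[65 74 - - -]
Op 3: note_on(76): voice 2 is free -> assigned | voices=[65 74 76 - -]
Op 4: note_off(74): free voice 1 | voices=[65 - 76 - -]
Op 5: note_off(76): free voice 2 | voices=[65 - - - -]
Op 6: note_on(77): voice 1 is free -> assigned | voices=[65 77 - - -]
Op 7: note_on(61): voice 2 is free -> assigned | voices=[65 77 61 - -]
Op 8: note_on(66): voice 3 is free -> assigned | voices=[65 77 61 66 -]
Op 9: note_on(70): voice 4 is free -> assigned | voices=[65 77 61 66 70]
Op 10: note_on(69): all voices busy, STEAL voice 0 (pitch 65, oldest) -> assign | voices=[69 77 61 66 70]
Op 11: note_off(70): free voice 4 | voices=[69 77 61 66 -]

Answer: 69 77 61 66 -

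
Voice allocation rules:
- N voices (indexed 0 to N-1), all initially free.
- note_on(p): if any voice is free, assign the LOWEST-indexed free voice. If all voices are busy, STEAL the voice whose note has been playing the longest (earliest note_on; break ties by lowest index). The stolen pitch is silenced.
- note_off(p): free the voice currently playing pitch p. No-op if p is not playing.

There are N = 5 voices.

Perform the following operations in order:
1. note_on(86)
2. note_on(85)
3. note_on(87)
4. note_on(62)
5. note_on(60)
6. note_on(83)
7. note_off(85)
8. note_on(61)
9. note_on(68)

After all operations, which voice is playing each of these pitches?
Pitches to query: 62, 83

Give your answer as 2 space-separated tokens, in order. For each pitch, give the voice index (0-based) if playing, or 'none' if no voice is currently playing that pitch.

Op 1: note_on(86): voice 0 is free -> assigned | voices=[86 - - - -]
Op 2: note_on(85): voice 1 is free -> assigned | voices=[86 85 - - -]
Op 3: note_on(87): voice 2 is free -> assigned | voices=[86 85 87 - -]
Op 4: note_on(62): voice 3 is free -> assigned | voices=[86 85 87 62 -]
Op 5: note_on(60): voice 4 is free -> assigned | voices=[86 85 87 62 60]
Op 6: note_on(83): all voices busy, STEAL voice 0 (pitch 86, oldest) -> assign | voices=[83 85 87 62 60]
Op 7: note_off(85): free voice 1 | voices=[83 - 87 62 60]
Op 8: note_on(61): voice 1 is free -> assigned | voices=[83 61 87 62 60]
Op 9: note_on(68): all voices busy, STEAL voice 2 (pitch 87, oldest) -> assign | voices=[83 61 68 62 60]

Answer: 3 0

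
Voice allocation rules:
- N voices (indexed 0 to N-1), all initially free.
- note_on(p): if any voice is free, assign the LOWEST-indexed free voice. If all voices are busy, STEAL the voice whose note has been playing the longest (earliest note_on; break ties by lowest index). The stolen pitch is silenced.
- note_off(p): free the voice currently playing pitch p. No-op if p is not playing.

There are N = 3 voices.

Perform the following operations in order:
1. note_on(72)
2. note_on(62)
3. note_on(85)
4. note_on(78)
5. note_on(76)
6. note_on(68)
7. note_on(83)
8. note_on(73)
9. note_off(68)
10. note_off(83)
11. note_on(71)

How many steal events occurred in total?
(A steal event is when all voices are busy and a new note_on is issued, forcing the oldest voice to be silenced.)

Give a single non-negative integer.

Answer: 5

Derivation:
Op 1: note_on(72): voice 0 is free -> assigned | voices=[72 - -]
Op 2: note_on(62): voice 1 is free -> assigned | voices=[72 62 -]
Op 3: note_on(85): voice 2 is free -> assigned | voices=[72 62 85]
Op 4: note_on(78): all voices busy, STEAL voice 0 (pitch 72, oldest) -> assign | voices=[78 62 85]
Op 5: note_on(76): all voices busy, STEAL voice 1 (pitch 62, oldest) -> assign | voices=[78 76 85]
Op 6: note_on(68): all voices busy, STEAL voice 2 (pitch 85, oldest) -> assign | voices=[78 76 68]
Op 7: note_on(83): all voices busy, STEAL voice 0 (pitch 78, oldest) -> assign | voices=[83 76 68]
Op 8: note_on(73): all voices busy, STEAL voice 1 (pitch 76, oldest) -> assign | voices=[83 73 68]
Op 9: note_off(68): free voice 2 | voices=[83 73 -]
Op 10: note_off(83): free voice 0 | voices=[- 73 -]
Op 11: note_on(71): voice 0 is free -> assigned | voices=[71 73 -]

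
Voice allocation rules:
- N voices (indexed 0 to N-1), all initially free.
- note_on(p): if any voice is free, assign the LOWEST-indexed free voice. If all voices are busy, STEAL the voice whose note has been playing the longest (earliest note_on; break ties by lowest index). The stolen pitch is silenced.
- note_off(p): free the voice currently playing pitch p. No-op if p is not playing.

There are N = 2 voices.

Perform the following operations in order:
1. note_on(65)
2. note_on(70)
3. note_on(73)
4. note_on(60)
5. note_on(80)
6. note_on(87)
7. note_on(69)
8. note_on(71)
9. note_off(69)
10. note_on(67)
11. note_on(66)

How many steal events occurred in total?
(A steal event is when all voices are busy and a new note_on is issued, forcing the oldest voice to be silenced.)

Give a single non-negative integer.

Answer: 7

Derivation:
Op 1: note_on(65): voice 0 is free -> assigned | voices=[65 -]
Op 2: note_on(70): voice 1 is free -> assigned | voices=[65 70]
Op 3: note_on(73): all voices busy, STEAL voice 0 (pitch 65, oldest) -> assign | voices=[73 70]
Op 4: note_on(60): all voices busy, STEAL voice 1 (pitch 70, oldest) -> assign | voices=[73 60]
Op 5: note_on(80): all voices busy, STEAL voice 0 (pitch 73, oldest) -> assign | voices=[80 60]
Op 6: note_on(87): all voices busy, STEAL voice 1 (pitch 60, oldest) -> assign | voices=[80 87]
Op 7: note_on(69): all voices busy, STEAL voice 0 (pitch 80, oldest) -> assign | voices=[69 87]
Op 8: note_on(71): all voices busy, STEAL voice 1 (pitch 87, oldest) -> assign | voices=[69 71]
Op 9: note_off(69): free voice 0 | voices=[- 71]
Op 10: note_on(67): voice 0 is free -> assigned | voices=[67 71]
Op 11: note_on(66): all voices busy, STEAL voice 1 (pitch 71, oldest) -> assign | voices=[67 66]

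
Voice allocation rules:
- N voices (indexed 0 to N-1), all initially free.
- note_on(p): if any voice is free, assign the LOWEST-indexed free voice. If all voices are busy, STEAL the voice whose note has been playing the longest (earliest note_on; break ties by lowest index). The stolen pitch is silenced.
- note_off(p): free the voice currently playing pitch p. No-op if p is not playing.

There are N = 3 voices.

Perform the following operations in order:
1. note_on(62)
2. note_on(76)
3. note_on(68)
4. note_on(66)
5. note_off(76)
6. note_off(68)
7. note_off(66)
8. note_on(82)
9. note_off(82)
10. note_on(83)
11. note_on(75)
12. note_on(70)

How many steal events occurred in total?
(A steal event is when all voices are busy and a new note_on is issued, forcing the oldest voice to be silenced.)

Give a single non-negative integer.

Answer: 1

Derivation:
Op 1: note_on(62): voice 0 is free -> assigned | voices=[62 - -]
Op 2: note_on(76): voice 1 is free -> assigned | voices=[62 76 -]
Op 3: note_on(68): voice 2 is free -> assigned | voices=[62 76 68]
Op 4: note_on(66): all voices busy, STEAL voice 0 (pitch 62, oldest) -> assign | voices=[66 76 68]
Op 5: note_off(76): free voice 1 | voices=[66 - 68]
Op 6: note_off(68): free voice 2 | voices=[66 - -]
Op 7: note_off(66): free voice 0 | voices=[- - -]
Op 8: note_on(82): voice 0 is free -> assigned | voices=[82 - -]
Op 9: note_off(82): free voice 0 | voices=[- - -]
Op 10: note_on(83): voice 0 is free -> assigned | voices=[83 - -]
Op 11: note_on(75): voice 1 is free -> assigned | voices=[83 75 -]
Op 12: note_on(70): voice 2 is free -> assigned | voices=[83 75 70]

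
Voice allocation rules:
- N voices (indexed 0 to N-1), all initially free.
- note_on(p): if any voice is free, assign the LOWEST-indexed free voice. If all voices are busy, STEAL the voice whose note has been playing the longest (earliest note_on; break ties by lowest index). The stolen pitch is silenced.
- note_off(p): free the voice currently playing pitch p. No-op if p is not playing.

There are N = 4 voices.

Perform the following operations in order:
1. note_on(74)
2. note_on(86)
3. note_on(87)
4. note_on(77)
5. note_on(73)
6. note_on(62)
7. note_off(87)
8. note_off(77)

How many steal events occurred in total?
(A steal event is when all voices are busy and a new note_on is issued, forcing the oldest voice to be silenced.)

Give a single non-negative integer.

Op 1: note_on(74): voice 0 is free -> assigned | voices=[74 - - -]
Op 2: note_on(86): voice 1 is free -> assigned | voices=[74 86 - -]
Op 3: note_on(87): voice 2 is free -> assigned | voices=[74 86 87 -]
Op 4: note_on(77): voice 3 is free -> assigned | voices=[74 86 87 77]
Op 5: note_on(73): all voices busy, STEAL voice 0 (pitch 74, oldest) -> assign | voices=[73 86 87 77]
Op 6: note_on(62): all voices busy, STEAL voice 1 (pitch 86, oldest) -> assign | voices=[73 62 87 77]
Op 7: note_off(87): free voice 2 | voices=[73 62 - 77]
Op 8: note_off(77): free voice 3 | voices=[73 62 - -]

Answer: 2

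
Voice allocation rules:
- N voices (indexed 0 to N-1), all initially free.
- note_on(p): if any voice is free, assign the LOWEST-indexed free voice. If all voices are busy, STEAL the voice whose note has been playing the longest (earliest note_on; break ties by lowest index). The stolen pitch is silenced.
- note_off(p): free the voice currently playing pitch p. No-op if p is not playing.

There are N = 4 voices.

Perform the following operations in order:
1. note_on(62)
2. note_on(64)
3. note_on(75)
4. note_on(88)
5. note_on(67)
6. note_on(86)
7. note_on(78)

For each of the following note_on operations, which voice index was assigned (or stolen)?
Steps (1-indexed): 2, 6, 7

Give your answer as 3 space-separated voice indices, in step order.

Op 1: note_on(62): voice 0 is free -> assigned | voices=[62 - - -]
Op 2: note_on(64): voice 1 is free -> assigned | voices=[62 64 - -]
Op 3: note_on(75): voice 2 is free -> assigned | voices=[62 64 75 -]
Op 4: note_on(88): voice 3 is free -> assigned | voices=[62 64 75 88]
Op 5: note_on(67): all voices busy, STEAL voice 0 (pitch 62, oldest) -> assign | voices=[67 64 75 88]
Op 6: note_on(86): all voices busy, STEAL voice 1 (pitch 64, oldest) -> assign | voices=[67 86 75 88]
Op 7: note_on(78): all voices busy, STEAL voice 2 (pitch 75, oldest) -> assign | voices=[67 86 78 88]

Answer: 1 1 2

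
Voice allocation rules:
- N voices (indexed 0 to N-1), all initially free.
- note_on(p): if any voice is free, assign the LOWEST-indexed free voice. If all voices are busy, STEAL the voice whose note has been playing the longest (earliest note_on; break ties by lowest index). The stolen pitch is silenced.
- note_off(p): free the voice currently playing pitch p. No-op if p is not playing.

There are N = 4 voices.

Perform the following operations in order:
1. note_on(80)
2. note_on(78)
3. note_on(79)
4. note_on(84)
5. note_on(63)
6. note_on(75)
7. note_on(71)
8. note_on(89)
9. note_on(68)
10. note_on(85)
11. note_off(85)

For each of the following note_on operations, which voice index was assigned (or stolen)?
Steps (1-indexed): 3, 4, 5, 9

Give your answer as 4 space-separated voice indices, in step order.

Op 1: note_on(80): voice 0 is free -> assigned | voices=[80 - - -]
Op 2: note_on(78): voice 1 is free -> assigned | voices=[80 78 - -]
Op 3: note_on(79): voice 2 is free -> assigned | voices=[80 78 79 -]
Op 4: note_on(84): voice 3 is free -> assigned | voices=[80 78 79 84]
Op 5: note_on(63): all voices busy, STEAL voice 0 (pitch 80, oldest) -> assign | voices=[63 78 79 84]
Op 6: note_on(75): all voices busy, STEAL voice 1 (pitch 78, oldest) -> assign | voices=[63 75 79 84]
Op 7: note_on(71): all voices busy, STEAL voice 2 (pitch 79, oldest) -> assign | voices=[63 75 71 84]
Op 8: note_on(89): all voices busy, STEAL voice 3 (pitch 84, oldest) -> assign | voices=[63 75 71 89]
Op 9: note_on(68): all voices busy, STEAL voice 0 (pitch 63, oldest) -> assign | voices=[68 75 71 89]
Op 10: note_on(85): all voices busy, STEAL voice 1 (pitch 75, oldest) -> assign | voices=[68 85 71 89]
Op 11: note_off(85): free voice 1 | voices=[68 - 71 89]

Answer: 2 3 0 0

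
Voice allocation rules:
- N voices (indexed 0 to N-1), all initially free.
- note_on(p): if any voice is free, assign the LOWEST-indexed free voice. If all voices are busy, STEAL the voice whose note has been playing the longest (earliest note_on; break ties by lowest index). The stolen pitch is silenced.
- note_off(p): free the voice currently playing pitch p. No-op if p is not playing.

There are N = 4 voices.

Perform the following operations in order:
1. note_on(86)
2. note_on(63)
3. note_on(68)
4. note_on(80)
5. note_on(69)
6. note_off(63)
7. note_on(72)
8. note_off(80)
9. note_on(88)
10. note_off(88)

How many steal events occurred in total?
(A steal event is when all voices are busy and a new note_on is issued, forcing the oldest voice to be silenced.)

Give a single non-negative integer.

Op 1: note_on(86): voice 0 is free -> assigned | voices=[86 - - -]
Op 2: note_on(63): voice 1 is free -> assigned | voices=[86 63 - -]
Op 3: note_on(68): voice 2 is free -> assigned | voices=[86 63 68 -]
Op 4: note_on(80): voice 3 is free -> assigned | voices=[86 63 68 80]
Op 5: note_on(69): all voices busy, STEAL voice 0 (pitch 86, oldest) -> assign | voices=[69 63 68 80]
Op 6: note_off(63): free voice 1 | voices=[69 - 68 80]
Op 7: note_on(72): voice 1 is free -> assigned | voices=[69 72 68 80]
Op 8: note_off(80): free voice 3 | voices=[69 72 68 -]
Op 9: note_on(88): voice 3 is free -> assigned | voices=[69 72 68 88]
Op 10: note_off(88): free voice 3 | voices=[69 72 68 -]

Answer: 1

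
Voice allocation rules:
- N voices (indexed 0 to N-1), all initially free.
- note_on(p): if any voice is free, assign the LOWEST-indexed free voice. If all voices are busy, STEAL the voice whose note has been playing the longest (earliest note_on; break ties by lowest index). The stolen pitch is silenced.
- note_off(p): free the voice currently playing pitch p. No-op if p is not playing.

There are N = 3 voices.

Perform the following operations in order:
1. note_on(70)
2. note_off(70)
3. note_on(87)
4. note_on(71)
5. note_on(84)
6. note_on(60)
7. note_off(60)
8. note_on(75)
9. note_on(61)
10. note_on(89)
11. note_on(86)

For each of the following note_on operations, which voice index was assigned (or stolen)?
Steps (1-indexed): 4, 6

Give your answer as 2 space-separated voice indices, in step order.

Op 1: note_on(70): voice 0 is free -> assigned | voices=[70 - -]
Op 2: note_off(70): free voice 0 | voices=[- - -]
Op 3: note_on(87): voice 0 is free -> assigned | voices=[87 - -]
Op 4: note_on(71): voice 1 is free -> assigned | voices=[87 71 -]
Op 5: note_on(84): voice 2 is free -> assigned | voices=[87 71 84]
Op 6: note_on(60): all voices busy, STEAL voice 0 (pitch 87, oldest) -> assign | voices=[60 71 84]
Op 7: note_off(60): free voice 0 | voices=[- 71 84]
Op 8: note_on(75): voice 0 is free -> assigned | voices=[75 71 84]
Op 9: note_on(61): all voices busy, STEAL voice 1 (pitch 71, oldest) -> assign | voices=[75 61 84]
Op 10: note_on(89): all voices busy, STEAL voice 2 (pitch 84, oldest) -> assign | voices=[75 61 89]
Op 11: note_on(86): all voices busy, STEAL voice 0 (pitch 75, oldest) -> assign | voices=[86 61 89]

Answer: 1 0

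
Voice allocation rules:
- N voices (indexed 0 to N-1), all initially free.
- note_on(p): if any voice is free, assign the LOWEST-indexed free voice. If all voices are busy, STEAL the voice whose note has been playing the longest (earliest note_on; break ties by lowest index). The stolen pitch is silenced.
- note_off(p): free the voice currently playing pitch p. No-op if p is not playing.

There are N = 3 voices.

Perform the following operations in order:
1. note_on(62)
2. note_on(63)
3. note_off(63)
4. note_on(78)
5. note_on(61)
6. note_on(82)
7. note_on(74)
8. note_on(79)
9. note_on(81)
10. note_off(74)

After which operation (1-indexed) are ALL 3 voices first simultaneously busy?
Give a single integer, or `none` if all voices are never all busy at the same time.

Answer: 5

Derivation:
Op 1: note_on(62): voice 0 is free -> assigned | voices=[62 - -]
Op 2: note_on(63): voice 1 is free -> assigned | voices=[62 63 -]
Op 3: note_off(63): free voice 1 | voices=[62 - -]
Op 4: note_on(78): voice 1 is free -> assigned | voices=[62 78 -]
Op 5: note_on(61): voice 2 is free -> assigned | voices=[62 78 61]
Op 6: note_on(82): all voices busy, STEAL voice 0 (pitch 62, oldest) -> assign | voices=[82 78 61]
Op 7: note_on(74): all voices busy, STEAL voice 1 (pitch 78, oldest) -> assign | voices=[82 74 61]
Op 8: note_on(79): all voices busy, STEAL voice 2 (pitch 61, oldest) -> assign | voices=[82 74 79]
Op 9: note_on(81): all voices busy, STEAL voice 0 (pitch 82, oldest) -> assign | voices=[81 74 79]
Op 10: note_off(74): free voice 1 | voices=[81 - 79]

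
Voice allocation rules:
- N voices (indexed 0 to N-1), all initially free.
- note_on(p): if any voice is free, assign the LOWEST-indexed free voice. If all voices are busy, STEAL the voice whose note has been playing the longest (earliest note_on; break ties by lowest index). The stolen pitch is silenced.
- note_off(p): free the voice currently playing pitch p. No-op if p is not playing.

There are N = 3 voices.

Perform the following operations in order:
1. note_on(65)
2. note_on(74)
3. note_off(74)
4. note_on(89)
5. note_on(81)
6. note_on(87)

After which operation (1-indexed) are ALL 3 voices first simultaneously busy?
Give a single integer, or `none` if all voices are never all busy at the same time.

Op 1: note_on(65): voice 0 is free -> assigned | voices=[65 - -]
Op 2: note_on(74): voice 1 is free -> assigned | voices=[65 74 -]
Op 3: note_off(74): free voice 1 | voices=[65 - -]
Op 4: note_on(89): voice 1 is free -> assigned | voices=[65 89 -]
Op 5: note_on(81): voice 2 is free -> assigned | voices=[65 89 81]
Op 6: note_on(87): all voices busy, STEAL voice 0 (pitch 65, oldest) -> assign | voices=[87 89 81]

Answer: 5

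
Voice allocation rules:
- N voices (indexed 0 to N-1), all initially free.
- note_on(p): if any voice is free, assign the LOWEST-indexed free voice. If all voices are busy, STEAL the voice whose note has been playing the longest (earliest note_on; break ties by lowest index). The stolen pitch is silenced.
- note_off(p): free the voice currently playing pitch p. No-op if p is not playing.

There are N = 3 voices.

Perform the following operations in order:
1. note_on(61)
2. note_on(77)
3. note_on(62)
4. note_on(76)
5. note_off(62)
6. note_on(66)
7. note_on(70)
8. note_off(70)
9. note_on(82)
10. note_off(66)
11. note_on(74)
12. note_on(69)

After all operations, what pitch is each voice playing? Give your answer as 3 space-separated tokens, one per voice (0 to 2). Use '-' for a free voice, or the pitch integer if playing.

Answer: 69 82 74

Derivation:
Op 1: note_on(61): voice 0 is free -> assigned | voices=[61 - -]
Op 2: note_on(77): voice 1 is free -> assigned | voices=[61 77 -]
Op 3: note_on(62): voice 2 is free -> assigned | voices=[61 77 62]
Op 4: note_on(76): all voices busy, STEAL voice 0 (pitch 61, oldest) -> assign | voices=[76 77 62]
Op 5: note_off(62): free voice 2 | voices=[76 77 -]
Op 6: note_on(66): voice 2 is free -> assigned | voices=[76 77 66]
Op 7: note_on(70): all voices busy, STEAL voice 1 (pitch 77, oldest) -> assign | voices=[76 70 66]
Op 8: note_off(70): free voice 1 | voices=[76 - 66]
Op 9: note_on(82): voice 1 is free -> assigned | voices=[76 82 66]
Op 10: note_off(66): free voice 2 | voices=[76 82 -]
Op 11: note_on(74): voice 2 is free -> assigned | voices=[76 82 74]
Op 12: note_on(69): all voices busy, STEAL voice 0 (pitch 76, oldest) -> assign | voices=[69 82 74]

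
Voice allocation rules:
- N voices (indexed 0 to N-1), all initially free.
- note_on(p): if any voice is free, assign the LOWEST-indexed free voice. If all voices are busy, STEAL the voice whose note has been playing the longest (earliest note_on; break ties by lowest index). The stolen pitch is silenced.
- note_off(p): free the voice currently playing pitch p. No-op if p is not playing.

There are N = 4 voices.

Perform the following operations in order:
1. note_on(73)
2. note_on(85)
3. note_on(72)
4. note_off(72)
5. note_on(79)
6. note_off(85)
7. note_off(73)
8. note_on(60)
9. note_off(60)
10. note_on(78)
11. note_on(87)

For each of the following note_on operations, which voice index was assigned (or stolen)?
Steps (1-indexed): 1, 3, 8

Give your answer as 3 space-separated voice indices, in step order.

Answer: 0 2 0

Derivation:
Op 1: note_on(73): voice 0 is free -> assigned | voices=[73 - - -]
Op 2: note_on(85): voice 1 is free -> assigned | voices=[73 85 - -]
Op 3: note_on(72): voice 2 is free -> assigned | voices=[73 85 72 -]
Op 4: note_off(72): free voice 2 | voices=[73 85 - -]
Op 5: note_on(79): voice 2 is free -> assigned | voices=[73 85 79 -]
Op 6: note_off(85): free voice 1 | voices=[73 - 79 -]
Op 7: note_off(73): free voice 0 | voices=[- - 79 -]
Op 8: note_on(60): voice 0 is free -> assigned | voices=[60 - 79 -]
Op 9: note_off(60): free voice 0 | voices=[- - 79 -]
Op 10: note_on(78): voice 0 is free -> assigned | voices=[78 - 79 -]
Op 11: note_on(87): voice 1 is free -> assigned | voices=[78 87 79 -]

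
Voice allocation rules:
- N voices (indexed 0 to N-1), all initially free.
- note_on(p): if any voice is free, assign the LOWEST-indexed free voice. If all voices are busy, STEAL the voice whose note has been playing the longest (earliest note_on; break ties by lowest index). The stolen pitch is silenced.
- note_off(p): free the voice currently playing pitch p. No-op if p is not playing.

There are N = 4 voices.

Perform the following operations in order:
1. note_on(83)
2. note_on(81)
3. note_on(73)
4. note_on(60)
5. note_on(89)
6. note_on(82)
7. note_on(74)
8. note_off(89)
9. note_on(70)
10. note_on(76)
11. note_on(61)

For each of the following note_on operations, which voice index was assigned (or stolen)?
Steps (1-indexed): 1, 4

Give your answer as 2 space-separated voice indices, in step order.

Op 1: note_on(83): voice 0 is free -> assigned | voices=[83 - - -]
Op 2: note_on(81): voice 1 is free -> assigned | voices=[83 81 - -]
Op 3: note_on(73): voice 2 is free -> assigned | voices=[83 81 73 -]
Op 4: note_on(60): voice 3 is free -> assigned | voices=[83 81 73 60]
Op 5: note_on(89): all voices busy, STEAL voice 0 (pitch 83, oldest) -> assign | voices=[89 81 73 60]
Op 6: note_on(82): all voices busy, STEAL voice 1 (pitch 81, oldest) -> assign | voices=[89 82 73 60]
Op 7: note_on(74): all voices busy, STEAL voice 2 (pitch 73, oldest) -> assign | voices=[89 82 74 60]
Op 8: note_off(89): free voice 0 | voices=[- 82 74 60]
Op 9: note_on(70): voice 0 is free -> assigned | voices=[70 82 74 60]
Op 10: note_on(76): all voices busy, STEAL voice 3 (pitch 60, oldest) -> assign | voices=[70 82 74 76]
Op 11: note_on(61): all voices busy, STEAL voice 1 (pitch 82, oldest) -> assign | voices=[70 61 74 76]

Answer: 0 3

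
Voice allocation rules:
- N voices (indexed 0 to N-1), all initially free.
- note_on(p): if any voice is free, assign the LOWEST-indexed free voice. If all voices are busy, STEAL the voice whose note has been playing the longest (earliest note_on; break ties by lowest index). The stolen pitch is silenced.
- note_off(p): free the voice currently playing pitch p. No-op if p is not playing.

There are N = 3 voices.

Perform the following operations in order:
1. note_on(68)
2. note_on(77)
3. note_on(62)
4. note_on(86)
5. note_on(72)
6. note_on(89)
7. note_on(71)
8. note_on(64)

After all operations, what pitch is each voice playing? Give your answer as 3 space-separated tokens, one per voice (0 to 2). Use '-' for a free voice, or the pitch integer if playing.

Op 1: note_on(68): voice 0 is free -> assigned | voices=[68 - -]
Op 2: note_on(77): voice 1 is free -> assigned | voices=[68 77 -]
Op 3: note_on(62): voice 2 is free -> assigned | voices=[68 77 62]
Op 4: note_on(86): all voices busy, STEAL voice 0 (pitch 68, oldest) -> assign | voices=[86 77 62]
Op 5: note_on(72): all voices busy, STEAL voice 1 (pitch 77, oldest) -> assign | voices=[86 72 62]
Op 6: note_on(89): all voices busy, STEAL voice 2 (pitch 62, oldest) -> assign | voices=[86 72 89]
Op 7: note_on(71): all voices busy, STEAL voice 0 (pitch 86, oldest) -> assign | voices=[71 72 89]
Op 8: note_on(64): all voices busy, STEAL voice 1 (pitch 72, oldest) -> assign | voices=[71 64 89]

Answer: 71 64 89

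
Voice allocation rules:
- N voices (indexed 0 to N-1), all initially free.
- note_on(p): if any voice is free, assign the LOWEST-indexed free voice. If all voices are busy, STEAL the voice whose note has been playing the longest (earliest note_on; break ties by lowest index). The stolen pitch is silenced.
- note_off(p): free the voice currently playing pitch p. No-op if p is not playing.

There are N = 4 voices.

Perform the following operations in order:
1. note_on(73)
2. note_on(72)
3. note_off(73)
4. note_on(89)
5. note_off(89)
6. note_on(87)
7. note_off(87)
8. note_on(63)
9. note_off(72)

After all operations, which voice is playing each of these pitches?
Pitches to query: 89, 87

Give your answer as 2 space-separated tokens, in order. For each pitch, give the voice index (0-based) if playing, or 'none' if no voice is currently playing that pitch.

Answer: none none

Derivation:
Op 1: note_on(73): voice 0 is free -> assigned | voices=[73 - - -]
Op 2: note_on(72): voice 1 is free -> assigned | voices=[73 72 - -]
Op 3: note_off(73): free voice 0 | voices=[- 72 - -]
Op 4: note_on(89): voice 0 is free -> assigned | voices=[89 72 - -]
Op 5: note_off(89): free voice 0 | voices=[- 72 - -]
Op 6: note_on(87): voice 0 is free -> assigned | voices=[87 72 - -]
Op 7: note_off(87): free voice 0 | voices=[- 72 - -]
Op 8: note_on(63): voice 0 is free -> assigned | voices=[63 72 - -]
Op 9: note_off(72): free voice 1 | voices=[63 - - -]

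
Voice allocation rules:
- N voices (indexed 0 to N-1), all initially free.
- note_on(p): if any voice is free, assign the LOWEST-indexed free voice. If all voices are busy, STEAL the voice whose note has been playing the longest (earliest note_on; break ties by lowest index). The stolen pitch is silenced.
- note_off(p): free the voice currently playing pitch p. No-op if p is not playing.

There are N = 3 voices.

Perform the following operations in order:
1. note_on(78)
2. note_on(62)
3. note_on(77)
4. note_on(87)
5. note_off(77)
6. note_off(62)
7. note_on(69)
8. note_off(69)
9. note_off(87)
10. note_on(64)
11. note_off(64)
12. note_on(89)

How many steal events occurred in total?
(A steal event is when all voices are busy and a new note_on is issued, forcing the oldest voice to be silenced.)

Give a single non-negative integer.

Answer: 1

Derivation:
Op 1: note_on(78): voice 0 is free -> assigned | voices=[78 - -]
Op 2: note_on(62): voice 1 is free -> assigned | voices=[78 62 -]
Op 3: note_on(77): voice 2 is free -> assigned | voices=[78 62 77]
Op 4: note_on(87): all voices busy, STEAL voice 0 (pitch 78, oldest) -> assign | voices=[87 62 77]
Op 5: note_off(77): free voice 2 | voices=[87 62 -]
Op 6: note_off(62): free voice 1 | voices=[87 - -]
Op 7: note_on(69): voice 1 is free -> assigned | voices=[87 69 -]
Op 8: note_off(69): free voice 1 | voices=[87 - -]
Op 9: note_off(87): free voice 0 | voices=[- - -]
Op 10: note_on(64): voice 0 is free -> assigned | voices=[64 - -]
Op 11: note_off(64): free voice 0 | voices=[- - -]
Op 12: note_on(89): voice 0 is free -> assigned | voices=[89 - -]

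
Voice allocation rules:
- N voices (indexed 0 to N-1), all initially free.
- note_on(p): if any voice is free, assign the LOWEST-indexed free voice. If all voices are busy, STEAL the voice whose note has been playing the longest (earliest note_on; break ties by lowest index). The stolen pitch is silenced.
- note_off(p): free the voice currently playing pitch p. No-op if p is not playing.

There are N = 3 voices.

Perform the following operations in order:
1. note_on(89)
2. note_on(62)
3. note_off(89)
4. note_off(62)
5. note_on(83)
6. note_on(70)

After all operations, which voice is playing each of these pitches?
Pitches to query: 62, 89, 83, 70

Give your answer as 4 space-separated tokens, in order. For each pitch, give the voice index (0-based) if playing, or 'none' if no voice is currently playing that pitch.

Answer: none none 0 1

Derivation:
Op 1: note_on(89): voice 0 is free -> assigned | voices=[89 - -]
Op 2: note_on(62): voice 1 is free -> assigned | voices=[89 62 -]
Op 3: note_off(89): free voice 0 | voices=[- 62 -]
Op 4: note_off(62): free voice 1 | voices=[- - -]
Op 5: note_on(83): voice 0 is free -> assigned | voices=[83 - -]
Op 6: note_on(70): voice 1 is free -> assigned | voices=[83 70 -]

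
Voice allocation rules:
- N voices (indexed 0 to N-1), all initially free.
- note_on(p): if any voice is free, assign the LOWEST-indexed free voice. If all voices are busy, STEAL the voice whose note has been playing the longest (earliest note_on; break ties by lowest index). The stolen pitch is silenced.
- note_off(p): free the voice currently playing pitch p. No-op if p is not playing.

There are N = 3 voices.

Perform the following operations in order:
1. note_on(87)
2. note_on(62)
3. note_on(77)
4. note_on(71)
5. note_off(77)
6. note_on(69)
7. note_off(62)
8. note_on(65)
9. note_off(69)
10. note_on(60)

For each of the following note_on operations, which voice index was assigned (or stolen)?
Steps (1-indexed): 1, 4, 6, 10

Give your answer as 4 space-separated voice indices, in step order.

Op 1: note_on(87): voice 0 is free -> assigned | voices=[87 - -]
Op 2: note_on(62): voice 1 is free -> assigned | voices=[87 62 -]
Op 3: note_on(77): voice 2 is free -> assigned | voices=[87 62 77]
Op 4: note_on(71): all voices busy, STEAL voice 0 (pitch 87, oldest) -> assign | voices=[71 62 77]
Op 5: note_off(77): free voice 2 | voices=[71 62 -]
Op 6: note_on(69): voice 2 is free -> assigned | voices=[71 62 69]
Op 7: note_off(62): free voice 1 | voices=[71 - 69]
Op 8: note_on(65): voice 1 is free -> assigned | voices=[71 65 69]
Op 9: note_off(69): free voice 2 | voices=[71 65 -]
Op 10: note_on(60): voice 2 is free -> assigned | voices=[71 65 60]

Answer: 0 0 2 2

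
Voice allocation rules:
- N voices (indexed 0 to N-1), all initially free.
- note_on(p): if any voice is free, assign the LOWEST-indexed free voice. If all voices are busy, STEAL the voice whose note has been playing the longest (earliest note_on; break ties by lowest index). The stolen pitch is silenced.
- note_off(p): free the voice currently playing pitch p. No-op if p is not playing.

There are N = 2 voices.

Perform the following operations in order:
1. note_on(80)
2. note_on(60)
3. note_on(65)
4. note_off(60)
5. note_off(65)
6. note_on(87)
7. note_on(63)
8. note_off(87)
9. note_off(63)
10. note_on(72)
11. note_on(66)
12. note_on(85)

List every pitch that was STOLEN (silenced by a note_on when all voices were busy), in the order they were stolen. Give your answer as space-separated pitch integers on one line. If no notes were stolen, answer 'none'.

Op 1: note_on(80): voice 0 is free -> assigned | voices=[80 -]
Op 2: note_on(60): voice 1 is free -> assigned | voices=[80 60]
Op 3: note_on(65): all voices busy, STEAL voice 0 (pitch 80, oldest) -> assign | voices=[65 60]
Op 4: note_off(60): free voice 1 | voices=[65 -]
Op 5: note_off(65): free voice 0 | voices=[- -]
Op 6: note_on(87): voice 0 is free -> assigned | voices=[87 -]
Op 7: note_on(63): voice 1 is free -> assigned | voices=[87 63]
Op 8: note_off(87): free voice 0 | voices=[- 63]
Op 9: note_off(63): free voice 1 | voices=[- -]
Op 10: note_on(72): voice 0 is free -> assigned | voices=[72 -]
Op 11: note_on(66): voice 1 is free -> assigned | voices=[72 66]
Op 12: note_on(85): all voices busy, STEAL voice 0 (pitch 72, oldest) -> assign | voices=[85 66]

Answer: 80 72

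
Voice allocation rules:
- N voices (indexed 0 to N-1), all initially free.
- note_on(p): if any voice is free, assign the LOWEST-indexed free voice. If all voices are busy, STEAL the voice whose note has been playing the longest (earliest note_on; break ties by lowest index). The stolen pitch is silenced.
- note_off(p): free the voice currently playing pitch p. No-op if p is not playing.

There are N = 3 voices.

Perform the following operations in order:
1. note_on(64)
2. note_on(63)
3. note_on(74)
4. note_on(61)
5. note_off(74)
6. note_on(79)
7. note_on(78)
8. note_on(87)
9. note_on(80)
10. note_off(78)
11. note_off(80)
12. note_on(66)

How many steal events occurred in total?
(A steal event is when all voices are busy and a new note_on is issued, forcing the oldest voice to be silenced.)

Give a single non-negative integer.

Answer: 4

Derivation:
Op 1: note_on(64): voice 0 is free -> assigned | voices=[64 - -]
Op 2: note_on(63): voice 1 is free -> assigned | voices=[64 63 -]
Op 3: note_on(74): voice 2 is free -> assigned | voices=[64 63 74]
Op 4: note_on(61): all voices busy, STEAL voice 0 (pitch 64, oldest) -> assign | voices=[61 63 74]
Op 5: note_off(74): free voice 2 | voices=[61 63 -]
Op 6: note_on(79): voice 2 is free -> assigned | voices=[61 63 79]
Op 7: note_on(78): all voices busy, STEAL voice 1 (pitch 63, oldest) -> assign | voices=[61 78 79]
Op 8: note_on(87): all voices busy, STEAL voice 0 (pitch 61, oldest) -> assign | voices=[87 78 79]
Op 9: note_on(80): all voices busy, STEAL voice 2 (pitch 79, oldest) -> assign | voices=[87 78 80]
Op 10: note_off(78): free voice 1 | voices=[87 - 80]
Op 11: note_off(80): free voice 2 | voices=[87 - -]
Op 12: note_on(66): voice 1 is free -> assigned | voices=[87 66 -]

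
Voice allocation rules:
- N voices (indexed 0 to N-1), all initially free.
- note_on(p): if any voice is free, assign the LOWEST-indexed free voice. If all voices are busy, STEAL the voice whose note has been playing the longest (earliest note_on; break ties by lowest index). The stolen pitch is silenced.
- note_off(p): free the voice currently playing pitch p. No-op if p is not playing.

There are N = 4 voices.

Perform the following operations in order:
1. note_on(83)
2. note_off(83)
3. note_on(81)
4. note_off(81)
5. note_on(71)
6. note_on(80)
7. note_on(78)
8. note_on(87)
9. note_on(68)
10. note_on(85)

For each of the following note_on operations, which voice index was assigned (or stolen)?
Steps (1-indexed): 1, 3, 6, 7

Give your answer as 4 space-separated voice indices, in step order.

Answer: 0 0 1 2

Derivation:
Op 1: note_on(83): voice 0 is free -> assigned | voices=[83 - - -]
Op 2: note_off(83): free voice 0 | voices=[- - - -]
Op 3: note_on(81): voice 0 is free -> assigned | voices=[81 - - -]
Op 4: note_off(81): free voice 0 | voices=[- - - -]
Op 5: note_on(71): voice 0 is free -> assigned | voices=[71 - - -]
Op 6: note_on(80): voice 1 is free -> assigned | voices=[71 80 - -]
Op 7: note_on(78): voice 2 is free -> assigned | voices=[71 80 78 -]
Op 8: note_on(87): voice 3 is free -> assigned | voices=[71 80 78 87]
Op 9: note_on(68): all voices busy, STEAL voice 0 (pitch 71, oldest) -> assign | voices=[68 80 78 87]
Op 10: note_on(85): all voices busy, STEAL voice 1 (pitch 80, oldest) -> assign | voices=[68 85 78 87]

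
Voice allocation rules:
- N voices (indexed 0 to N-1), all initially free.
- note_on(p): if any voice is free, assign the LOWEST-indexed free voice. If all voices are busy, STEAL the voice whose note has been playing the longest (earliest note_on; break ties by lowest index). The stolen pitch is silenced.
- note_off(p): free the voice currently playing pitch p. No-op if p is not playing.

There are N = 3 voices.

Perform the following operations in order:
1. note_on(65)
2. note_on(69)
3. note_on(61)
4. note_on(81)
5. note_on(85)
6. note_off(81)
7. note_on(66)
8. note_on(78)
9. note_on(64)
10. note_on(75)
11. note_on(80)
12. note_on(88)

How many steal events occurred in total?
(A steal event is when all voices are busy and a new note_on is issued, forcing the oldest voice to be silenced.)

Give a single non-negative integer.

Answer: 7

Derivation:
Op 1: note_on(65): voice 0 is free -> assigned | voices=[65 - -]
Op 2: note_on(69): voice 1 is free -> assigned | voices=[65 69 -]
Op 3: note_on(61): voice 2 is free -> assigned | voices=[65 69 61]
Op 4: note_on(81): all voices busy, STEAL voice 0 (pitch 65, oldest) -> assign | voices=[81 69 61]
Op 5: note_on(85): all voices busy, STEAL voice 1 (pitch 69, oldest) -> assign | voices=[81 85 61]
Op 6: note_off(81): free voice 0 | voices=[- 85 61]
Op 7: note_on(66): voice 0 is free -> assigned | voices=[66 85 61]
Op 8: note_on(78): all voices busy, STEAL voice 2 (pitch 61, oldest) -> assign | voices=[66 85 78]
Op 9: note_on(64): all voices busy, STEAL voice 1 (pitch 85, oldest) -> assign | voices=[66 64 78]
Op 10: note_on(75): all voices busy, STEAL voice 0 (pitch 66, oldest) -> assign | voices=[75 64 78]
Op 11: note_on(80): all voices busy, STEAL voice 2 (pitch 78, oldest) -> assign | voices=[75 64 80]
Op 12: note_on(88): all voices busy, STEAL voice 1 (pitch 64, oldest) -> assign | voices=[75 88 80]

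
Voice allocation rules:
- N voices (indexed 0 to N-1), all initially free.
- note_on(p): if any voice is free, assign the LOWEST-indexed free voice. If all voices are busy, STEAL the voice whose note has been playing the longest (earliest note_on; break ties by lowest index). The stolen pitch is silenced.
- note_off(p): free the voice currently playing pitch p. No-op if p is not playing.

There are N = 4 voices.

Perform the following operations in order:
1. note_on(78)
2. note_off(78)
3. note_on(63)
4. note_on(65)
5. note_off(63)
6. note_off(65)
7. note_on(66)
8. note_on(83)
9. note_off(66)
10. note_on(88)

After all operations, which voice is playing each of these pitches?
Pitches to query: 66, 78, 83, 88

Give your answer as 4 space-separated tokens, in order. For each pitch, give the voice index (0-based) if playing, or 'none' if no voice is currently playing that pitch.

Answer: none none 1 0

Derivation:
Op 1: note_on(78): voice 0 is free -> assigned | voices=[78 - - -]
Op 2: note_off(78): free voice 0 | voices=[- - - -]
Op 3: note_on(63): voice 0 is free -> assigned | voices=[63 - - -]
Op 4: note_on(65): voice 1 is free -> assigned | voices=[63 65 - -]
Op 5: note_off(63): free voice 0 | voices=[- 65 - -]
Op 6: note_off(65): free voice 1 | voices=[- - - -]
Op 7: note_on(66): voice 0 is free -> assigned | voices=[66 - - -]
Op 8: note_on(83): voice 1 is free -> assigned | voices=[66 83 - -]
Op 9: note_off(66): free voice 0 | voices=[- 83 - -]
Op 10: note_on(88): voice 0 is free -> assigned | voices=[88 83 - -]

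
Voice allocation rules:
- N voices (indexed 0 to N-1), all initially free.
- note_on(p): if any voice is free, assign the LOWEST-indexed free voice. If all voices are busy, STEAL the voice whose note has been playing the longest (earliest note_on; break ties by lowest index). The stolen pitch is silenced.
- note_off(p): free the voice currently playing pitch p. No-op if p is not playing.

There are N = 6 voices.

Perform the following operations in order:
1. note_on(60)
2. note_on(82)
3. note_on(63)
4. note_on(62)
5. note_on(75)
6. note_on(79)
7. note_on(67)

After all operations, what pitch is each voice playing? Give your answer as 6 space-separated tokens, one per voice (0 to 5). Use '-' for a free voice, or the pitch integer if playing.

Answer: 67 82 63 62 75 79

Derivation:
Op 1: note_on(60): voice 0 is free -> assigned | voices=[60 - - - - -]
Op 2: note_on(82): voice 1 is free -> assigned | voices=[60 82 - - - -]
Op 3: note_on(63): voice 2 is free -> assigned | voices=[60 82 63 - - -]
Op 4: note_on(62): voice 3 is free -> assigned | voices=[60 82 63 62 - -]
Op 5: note_on(75): voice 4 is free -> assigned | voices=[60 82 63 62 75 -]
Op 6: note_on(79): voice 5 is free -> assigned | voices=[60 82 63 62 75 79]
Op 7: note_on(67): all voices busy, STEAL voice 0 (pitch 60, oldest) -> assign | voices=[67 82 63 62 75 79]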